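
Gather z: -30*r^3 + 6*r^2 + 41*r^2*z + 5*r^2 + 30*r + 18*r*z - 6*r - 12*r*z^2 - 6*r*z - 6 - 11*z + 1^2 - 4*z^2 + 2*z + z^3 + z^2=-30*r^3 + 11*r^2 + 24*r + z^3 + z^2*(-12*r - 3) + z*(41*r^2 + 12*r - 9) - 5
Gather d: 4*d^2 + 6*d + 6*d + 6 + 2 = 4*d^2 + 12*d + 8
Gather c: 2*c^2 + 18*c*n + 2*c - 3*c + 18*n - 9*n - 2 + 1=2*c^2 + c*(18*n - 1) + 9*n - 1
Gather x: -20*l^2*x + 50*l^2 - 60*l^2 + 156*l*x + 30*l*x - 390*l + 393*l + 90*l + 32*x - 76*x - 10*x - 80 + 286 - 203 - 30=-10*l^2 + 93*l + x*(-20*l^2 + 186*l - 54) - 27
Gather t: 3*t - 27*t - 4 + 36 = 32 - 24*t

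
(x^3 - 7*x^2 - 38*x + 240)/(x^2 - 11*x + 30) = (x^2 - 2*x - 48)/(x - 6)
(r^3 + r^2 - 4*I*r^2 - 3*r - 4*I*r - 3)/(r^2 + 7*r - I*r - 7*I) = (r^2 + r*(1 - 3*I) - 3*I)/(r + 7)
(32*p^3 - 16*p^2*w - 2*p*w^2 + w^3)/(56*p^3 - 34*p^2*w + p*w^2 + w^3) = (4*p + w)/(7*p + w)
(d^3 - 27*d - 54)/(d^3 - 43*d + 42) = (d^3 - 27*d - 54)/(d^3 - 43*d + 42)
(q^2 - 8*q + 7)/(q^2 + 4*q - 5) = (q - 7)/(q + 5)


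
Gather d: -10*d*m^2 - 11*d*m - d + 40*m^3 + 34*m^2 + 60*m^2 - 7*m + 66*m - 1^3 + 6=d*(-10*m^2 - 11*m - 1) + 40*m^3 + 94*m^2 + 59*m + 5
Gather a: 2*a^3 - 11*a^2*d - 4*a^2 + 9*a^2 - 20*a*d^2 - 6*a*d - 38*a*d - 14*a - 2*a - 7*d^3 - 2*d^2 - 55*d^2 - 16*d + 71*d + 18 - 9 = 2*a^3 + a^2*(5 - 11*d) + a*(-20*d^2 - 44*d - 16) - 7*d^3 - 57*d^2 + 55*d + 9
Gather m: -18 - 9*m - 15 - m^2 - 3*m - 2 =-m^2 - 12*m - 35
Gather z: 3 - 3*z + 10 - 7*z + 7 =20 - 10*z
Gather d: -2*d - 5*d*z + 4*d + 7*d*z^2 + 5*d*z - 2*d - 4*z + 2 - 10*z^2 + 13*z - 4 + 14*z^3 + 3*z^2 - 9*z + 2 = 7*d*z^2 + 14*z^3 - 7*z^2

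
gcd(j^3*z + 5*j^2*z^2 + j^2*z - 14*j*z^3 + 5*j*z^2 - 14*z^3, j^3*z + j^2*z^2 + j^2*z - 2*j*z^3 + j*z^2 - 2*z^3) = j*z + z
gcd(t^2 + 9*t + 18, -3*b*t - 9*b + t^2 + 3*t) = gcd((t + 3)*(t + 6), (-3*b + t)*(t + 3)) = t + 3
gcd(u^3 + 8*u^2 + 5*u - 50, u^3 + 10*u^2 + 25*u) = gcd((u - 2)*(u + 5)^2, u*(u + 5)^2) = u^2 + 10*u + 25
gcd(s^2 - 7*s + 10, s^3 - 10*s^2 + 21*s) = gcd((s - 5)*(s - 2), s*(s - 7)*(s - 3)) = 1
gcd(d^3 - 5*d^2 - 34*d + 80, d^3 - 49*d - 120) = d^2 - 3*d - 40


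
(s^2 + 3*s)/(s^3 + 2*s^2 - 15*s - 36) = s/(s^2 - s - 12)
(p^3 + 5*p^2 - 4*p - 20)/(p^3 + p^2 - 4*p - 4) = (p + 5)/(p + 1)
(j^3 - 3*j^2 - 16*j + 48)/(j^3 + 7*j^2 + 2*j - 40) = (j^2 - 7*j + 12)/(j^2 + 3*j - 10)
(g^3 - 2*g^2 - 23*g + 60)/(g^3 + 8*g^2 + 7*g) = (g^3 - 2*g^2 - 23*g + 60)/(g*(g^2 + 8*g + 7))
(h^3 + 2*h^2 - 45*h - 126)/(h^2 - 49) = (h^2 + 9*h + 18)/(h + 7)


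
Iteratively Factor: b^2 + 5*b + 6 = (b + 3)*(b + 2)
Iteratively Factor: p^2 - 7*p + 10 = (p - 2)*(p - 5)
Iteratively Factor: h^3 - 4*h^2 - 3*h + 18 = (h - 3)*(h^2 - h - 6) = (h - 3)^2*(h + 2)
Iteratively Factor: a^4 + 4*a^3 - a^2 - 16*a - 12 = (a - 2)*(a^3 + 6*a^2 + 11*a + 6) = (a - 2)*(a + 3)*(a^2 + 3*a + 2) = (a - 2)*(a + 1)*(a + 3)*(a + 2)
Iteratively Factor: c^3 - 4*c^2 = (c)*(c^2 - 4*c) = c*(c - 4)*(c)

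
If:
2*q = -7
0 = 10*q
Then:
No Solution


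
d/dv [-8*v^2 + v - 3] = 1 - 16*v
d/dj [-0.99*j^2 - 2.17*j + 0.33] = -1.98*j - 2.17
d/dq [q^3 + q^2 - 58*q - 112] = 3*q^2 + 2*q - 58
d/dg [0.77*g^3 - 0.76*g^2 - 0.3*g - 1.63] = 2.31*g^2 - 1.52*g - 0.3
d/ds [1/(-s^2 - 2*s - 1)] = 2*(s + 1)/(s^2 + 2*s + 1)^2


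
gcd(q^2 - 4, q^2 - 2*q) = q - 2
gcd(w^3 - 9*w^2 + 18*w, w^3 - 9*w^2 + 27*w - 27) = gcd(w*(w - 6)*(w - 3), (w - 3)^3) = w - 3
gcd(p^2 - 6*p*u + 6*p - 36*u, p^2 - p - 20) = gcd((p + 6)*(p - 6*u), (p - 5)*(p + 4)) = 1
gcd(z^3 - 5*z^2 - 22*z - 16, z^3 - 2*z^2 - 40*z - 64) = z^2 - 6*z - 16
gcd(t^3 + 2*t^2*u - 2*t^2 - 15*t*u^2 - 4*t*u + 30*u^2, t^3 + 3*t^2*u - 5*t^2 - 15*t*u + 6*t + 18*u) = t - 2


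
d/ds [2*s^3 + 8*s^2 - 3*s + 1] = 6*s^2 + 16*s - 3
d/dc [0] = 0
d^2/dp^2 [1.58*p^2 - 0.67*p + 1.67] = 3.16000000000000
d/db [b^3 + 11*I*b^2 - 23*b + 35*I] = 3*b^2 + 22*I*b - 23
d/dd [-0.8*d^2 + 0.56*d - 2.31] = 0.56 - 1.6*d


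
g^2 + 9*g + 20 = (g + 4)*(g + 5)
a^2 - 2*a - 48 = (a - 8)*(a + 6)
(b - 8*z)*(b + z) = b^2 - 7*b*z - 8*z^2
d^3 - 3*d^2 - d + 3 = (d - 3)*(d - 1)*(d + 1)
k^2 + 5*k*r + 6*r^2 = (k + 2*r)*(k + 3*r)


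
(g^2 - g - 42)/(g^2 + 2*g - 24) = (g - 7)/(g - 4)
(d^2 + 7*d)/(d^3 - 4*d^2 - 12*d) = (d + 7)/(d^2 - 4*d - 12)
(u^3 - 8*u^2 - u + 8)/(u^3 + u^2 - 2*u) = (u^2 - 7*u - 8)/(u*(u + 2))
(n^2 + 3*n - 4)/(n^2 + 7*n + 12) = (n - 1)/(n + 3)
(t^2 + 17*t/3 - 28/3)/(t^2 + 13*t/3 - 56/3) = (3*t - 4)/(3*t - 8)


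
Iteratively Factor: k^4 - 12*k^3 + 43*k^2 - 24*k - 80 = (k + 1)*(k^3 - 13*k^2 + 56*k - 80) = (k - 4)*(k + 1)*(k^2 - 9*k + 20) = (k - 4)^2*(k + 1)*(k - 5)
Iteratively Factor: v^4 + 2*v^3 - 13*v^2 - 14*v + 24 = (v + 4)*(v^3 - 2*v^2 - 5*v + 6) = (v + 2)*(v + 4)*(v^2 - 4*v + 3) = (v - 3)*(v + 2)*(v + 4)*(v - 1)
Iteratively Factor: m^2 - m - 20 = (m + 4)*(m - 5)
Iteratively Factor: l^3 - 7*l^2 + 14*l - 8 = (l - 4)*(l^2 - 3*l + 2) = (l - 4)*(l - 2)*(l - 1)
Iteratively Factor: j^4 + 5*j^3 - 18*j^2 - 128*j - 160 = (j + 2)*(j^3 + 3*j^2 - 24*j - 80) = (j + 2)*(j + 4)*(j^2 - j - 20) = (j - 5)*(j + 2)*(j + 4)*(j + 4)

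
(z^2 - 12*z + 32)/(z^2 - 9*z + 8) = (z - 4)/(z - 1)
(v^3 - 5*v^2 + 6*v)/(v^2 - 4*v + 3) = v*(v - 2)/(v - 1)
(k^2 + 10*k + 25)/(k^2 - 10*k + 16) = (k^2 + 10*k + 25)/(k^2 - 10*k + 16)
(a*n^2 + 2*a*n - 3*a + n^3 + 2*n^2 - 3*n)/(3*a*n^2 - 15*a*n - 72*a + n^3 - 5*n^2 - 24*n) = (a*n - a + n^2 - n)/(3*a*n - 24*a + n^2 - 8*n)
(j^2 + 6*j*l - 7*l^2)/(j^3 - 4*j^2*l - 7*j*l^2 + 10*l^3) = (j + 7*l)/(j^2 - 3*j*l - 10*l^2)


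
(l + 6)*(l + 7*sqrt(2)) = l^2 + 6*l + 7*sqrt(2)*l + 42*sqrt(2)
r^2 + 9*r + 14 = (r + 2)*(r + 7)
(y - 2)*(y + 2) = y^2 - 4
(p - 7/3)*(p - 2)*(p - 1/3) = p^3 - 14*p^2/3 + 55*p/9 - 14/9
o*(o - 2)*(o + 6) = o^3 + 4*o^2 - 12*o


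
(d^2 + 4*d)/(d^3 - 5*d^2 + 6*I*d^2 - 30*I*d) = (d + 4)/(d^2 + d*(-5 + 6*I) - 30*I)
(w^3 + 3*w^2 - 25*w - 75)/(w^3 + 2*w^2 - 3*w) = (w^2 - 25)/(w*(w - 1))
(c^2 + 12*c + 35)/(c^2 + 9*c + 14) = (c + 5)/(c + 2)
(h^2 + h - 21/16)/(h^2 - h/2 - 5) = (-16*h^2 - 16*h + 21)/(8*(-2*h^2 + h + 10))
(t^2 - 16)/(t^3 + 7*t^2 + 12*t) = (t - 4)/(t*(t + 3))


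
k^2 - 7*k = k*(k - 7)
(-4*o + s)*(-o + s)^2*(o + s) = -4*o^4 + 5*o^3*s + 3*o^2*s^2 - 5*o*s^3 + s^4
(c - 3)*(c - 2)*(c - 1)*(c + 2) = c^4 - 4*c^3 - c^2 + 16*c - 12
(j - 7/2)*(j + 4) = j^2 + j/2 - 14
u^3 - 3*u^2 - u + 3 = (u - 3)*(u - 1)*(u + 1)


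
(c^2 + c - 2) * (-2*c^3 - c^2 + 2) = -2*c^5 - 3*c^4 + 3*c^3 + 4*c^2 + 2*c - 4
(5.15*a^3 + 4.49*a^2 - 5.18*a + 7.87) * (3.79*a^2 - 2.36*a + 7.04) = 19.5185*a^5 + 4.8631*a^4 + 6.0274*a^3 + 73.6617*a^2 - 55.0404*a + 55.4048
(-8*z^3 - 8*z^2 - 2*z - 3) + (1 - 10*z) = -8*z^3 - 8*z^2 - 12*z - 2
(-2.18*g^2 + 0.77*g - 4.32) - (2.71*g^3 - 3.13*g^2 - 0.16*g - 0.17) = -2.71*g^3 + 0.95*g^2 + 0.93*g - 4.15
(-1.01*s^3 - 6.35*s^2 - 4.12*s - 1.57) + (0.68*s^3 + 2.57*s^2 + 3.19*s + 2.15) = -0.33*s^3 - 3.78*s^2 - 0.93*s + 0.58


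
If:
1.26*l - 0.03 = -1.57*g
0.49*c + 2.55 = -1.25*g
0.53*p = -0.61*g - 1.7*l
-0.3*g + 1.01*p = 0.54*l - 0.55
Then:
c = -4.84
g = -0.14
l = 0.20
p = -0.48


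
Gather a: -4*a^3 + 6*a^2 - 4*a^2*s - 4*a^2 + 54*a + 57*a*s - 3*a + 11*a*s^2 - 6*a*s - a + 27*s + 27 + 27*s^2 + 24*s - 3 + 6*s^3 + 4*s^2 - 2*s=-4*a^3 + a^2*(2 - 4*s) + a*(11*s^2 + 51*s + 50) + 6*s^3 + 31*s^2 + 49*s + 24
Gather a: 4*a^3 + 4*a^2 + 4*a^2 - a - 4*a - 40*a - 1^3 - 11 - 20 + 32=4*a^3 + 8*a^2 - 45*a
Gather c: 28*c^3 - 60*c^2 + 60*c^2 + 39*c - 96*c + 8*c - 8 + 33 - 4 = 28*c^3 - 49*c + 21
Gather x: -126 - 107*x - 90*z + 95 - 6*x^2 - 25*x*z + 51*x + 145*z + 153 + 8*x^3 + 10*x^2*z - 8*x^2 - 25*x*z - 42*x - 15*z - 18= 8*x^3 + x^2*(10*z - 14) + x*(-50*z - 98) + 40*z + 104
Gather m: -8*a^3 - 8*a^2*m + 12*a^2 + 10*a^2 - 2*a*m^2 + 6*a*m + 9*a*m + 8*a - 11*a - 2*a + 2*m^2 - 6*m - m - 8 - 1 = -8*a^3 + 22*a^2 - 5*a + m^2*(2 - 2*a) + m*(-8*a^2 + 15*a - 7) - 9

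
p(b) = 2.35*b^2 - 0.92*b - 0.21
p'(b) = 4.7*b - 0.92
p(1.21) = 2.12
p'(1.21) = 4.77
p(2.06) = 7.87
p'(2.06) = 8.76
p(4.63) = 45.91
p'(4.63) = 20.84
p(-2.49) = 16.65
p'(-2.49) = -12.62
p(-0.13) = -0.05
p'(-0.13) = -1.53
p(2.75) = 15.03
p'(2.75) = 12.00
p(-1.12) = 3.77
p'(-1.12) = -6.18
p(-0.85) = 2.27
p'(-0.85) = -4.92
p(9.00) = 181.86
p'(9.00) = 41.38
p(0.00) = -0.21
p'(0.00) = -0.92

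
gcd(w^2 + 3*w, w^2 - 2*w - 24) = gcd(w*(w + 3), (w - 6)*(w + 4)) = 1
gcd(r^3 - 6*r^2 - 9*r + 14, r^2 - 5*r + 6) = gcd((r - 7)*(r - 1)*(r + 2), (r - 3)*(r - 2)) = 1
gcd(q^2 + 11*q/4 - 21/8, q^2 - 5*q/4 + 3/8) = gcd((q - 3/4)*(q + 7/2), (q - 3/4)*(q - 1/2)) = q - 3/4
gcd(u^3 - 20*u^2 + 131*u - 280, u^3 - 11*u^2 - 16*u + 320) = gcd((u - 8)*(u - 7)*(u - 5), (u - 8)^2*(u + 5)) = u - 8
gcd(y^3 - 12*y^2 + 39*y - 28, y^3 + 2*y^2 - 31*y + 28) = y^2 - 5*y + 4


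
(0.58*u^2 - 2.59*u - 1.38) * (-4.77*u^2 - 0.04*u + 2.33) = -2.7666*u^4 + 12.3311*u^3 + 8.0376*u^2 - 5.9795*u - 3.2154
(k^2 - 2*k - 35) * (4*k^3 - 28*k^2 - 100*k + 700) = 4*k^5 - 36*k^4 - 184*k^3 + 1880*k^2 + 2100*k - 24500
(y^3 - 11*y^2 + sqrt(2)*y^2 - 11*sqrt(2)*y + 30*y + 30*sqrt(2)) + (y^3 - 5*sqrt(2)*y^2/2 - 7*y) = 2*y^3 - 11*y^2 - 3*sqrt(2)*y^2/2 - 11*sqrt(2)*y + 23*y + 30*sqrt(2)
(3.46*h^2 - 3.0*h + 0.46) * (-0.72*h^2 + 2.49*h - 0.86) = -2.4912*h^4 + 10.7754*h^3 - 10.7768*h^2 + 3.7254*h - 0.3956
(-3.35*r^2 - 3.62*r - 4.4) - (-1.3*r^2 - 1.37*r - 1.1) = -2.05*r^2 - 2.25*r - 3.3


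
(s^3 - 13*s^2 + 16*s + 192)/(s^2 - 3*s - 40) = (s^2 - 5*s - 24)/(s + 5)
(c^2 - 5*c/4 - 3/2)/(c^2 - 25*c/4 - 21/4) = (c - 2)/(c - 7)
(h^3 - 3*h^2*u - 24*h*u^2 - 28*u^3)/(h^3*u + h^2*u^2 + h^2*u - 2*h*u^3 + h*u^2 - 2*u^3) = (-h^2 + 5*h*u + 14*u^2)/(u*(-h^2 + h*u - h + u))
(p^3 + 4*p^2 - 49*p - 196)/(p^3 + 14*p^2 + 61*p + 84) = (p - 7)/(p + 3)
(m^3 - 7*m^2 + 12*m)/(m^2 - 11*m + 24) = m*(m - 4)/(m - 8)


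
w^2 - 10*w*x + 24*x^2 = (w - 6*x)*(w - 4*x)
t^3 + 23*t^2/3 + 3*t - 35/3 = (t - 1)*(t + 5/3)*(t + 7)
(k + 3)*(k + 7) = k^2 + 10*k + 21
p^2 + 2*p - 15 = (p - 3)*(p + 5)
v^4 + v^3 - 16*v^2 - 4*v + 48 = (v - 3)*(v - 2)*(v + 2)*(v + 4)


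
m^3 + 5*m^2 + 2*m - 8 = (m - 1)*(m + 2)*(m + 4)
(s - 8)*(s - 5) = s^2 - 13*s + 40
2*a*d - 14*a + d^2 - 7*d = (2*a + d)*(d - 7)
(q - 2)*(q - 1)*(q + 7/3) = q^3 - 2*q^2/3 - 5*q + 14/3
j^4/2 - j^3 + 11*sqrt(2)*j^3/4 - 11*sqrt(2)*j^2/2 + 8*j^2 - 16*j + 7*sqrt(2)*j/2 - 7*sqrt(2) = (j/2 + sqrt(2)/2)*(j - 2)*(j + sqrt(2))*(j + 7*sqrt(2)/2)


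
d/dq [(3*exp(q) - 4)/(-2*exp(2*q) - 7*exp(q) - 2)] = ((3*exp(q) - 4)*(4*exp(q) + 7) - 6*exp(2*q) - 21*exp(q) - 6)*exp(q)/(2*exp(2*q) + 7*exp(q) + 2)^2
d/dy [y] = 1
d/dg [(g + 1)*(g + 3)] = 2*g + 4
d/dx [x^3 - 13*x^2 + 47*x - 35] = 3*x^2 - 26*x + 47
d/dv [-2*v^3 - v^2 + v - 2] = -6*v^2 - 2*v + 1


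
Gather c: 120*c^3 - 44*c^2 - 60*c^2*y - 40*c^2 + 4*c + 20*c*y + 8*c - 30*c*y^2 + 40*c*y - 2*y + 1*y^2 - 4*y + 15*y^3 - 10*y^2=120*c^3 + c^2*(-60*y - 84) + c*(-30*y^2 + 60*y + 12) + 15*y^3 - 9*y^2 - 6*y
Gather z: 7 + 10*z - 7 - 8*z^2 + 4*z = -8*z^2 + 14*z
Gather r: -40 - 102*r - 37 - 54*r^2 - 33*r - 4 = -54*r^2 - 135*r - 81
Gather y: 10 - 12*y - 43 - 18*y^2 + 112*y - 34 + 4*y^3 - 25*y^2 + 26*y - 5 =4*y^3 - 43*y^2 + 126*y - 72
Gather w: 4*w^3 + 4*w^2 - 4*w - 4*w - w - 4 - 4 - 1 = 4*w^3 + 4*w^2 - 9*w - 9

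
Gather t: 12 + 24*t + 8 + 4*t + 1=28*t + 21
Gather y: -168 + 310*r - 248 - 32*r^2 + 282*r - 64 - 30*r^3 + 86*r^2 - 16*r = -30*r^3 + 54*r^2 + 576*r - 480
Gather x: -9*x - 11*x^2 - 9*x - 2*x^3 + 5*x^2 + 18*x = -2*x^3 - 6*x^2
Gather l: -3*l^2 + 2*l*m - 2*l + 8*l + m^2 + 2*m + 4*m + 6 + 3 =-3*l^2 + l*(2*m + 6) + m^2 + 6*m + 9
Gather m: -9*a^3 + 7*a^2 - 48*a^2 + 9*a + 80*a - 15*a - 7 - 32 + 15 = -9*a^3 - 41*a^2 + 74*a - 24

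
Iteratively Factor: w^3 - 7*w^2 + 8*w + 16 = (w + 1)*(w^2 - 8*w + 16) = (w - 4)*(w + 1)*(w - 4)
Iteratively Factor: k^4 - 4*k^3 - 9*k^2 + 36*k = (k - 4)*(k^3 - 9*k) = (k - 4)*(k + 3)*(k^2 - 3*k) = k*(k - 4)*(k + 3)*(k - 3)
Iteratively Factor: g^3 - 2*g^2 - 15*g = (g + 3)*(g^2 - 5*g) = g*(g + 3)*(g - 5)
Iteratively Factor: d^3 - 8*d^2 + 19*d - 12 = (d - 3)*(d^2 - 5*d + 4) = (d - 3)*(d - 1)*(d - 4)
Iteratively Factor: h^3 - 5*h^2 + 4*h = (h - 4)*(h^2 - h) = (h - 4)*(h - 1)*(h)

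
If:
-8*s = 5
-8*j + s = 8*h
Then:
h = -j - 5/64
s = -5/8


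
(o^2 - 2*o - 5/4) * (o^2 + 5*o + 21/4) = o^4 + 3*o^3 - 6*o^2 - 67*o/4 - 105/16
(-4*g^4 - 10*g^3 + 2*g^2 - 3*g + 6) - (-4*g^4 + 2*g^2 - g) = -10*g^3 - 2*g + 6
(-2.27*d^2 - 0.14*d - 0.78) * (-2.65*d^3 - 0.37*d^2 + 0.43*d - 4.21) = 6.0155*d^5 + 1.2109*d^4 + 1.1427*d^3 + 9.7851*d^2 + 0.254*d + 3.2838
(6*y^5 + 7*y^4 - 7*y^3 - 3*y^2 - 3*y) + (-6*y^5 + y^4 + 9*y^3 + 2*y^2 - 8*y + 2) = 8*y^4 + 2*y^3 - y^2 - 11*y + 2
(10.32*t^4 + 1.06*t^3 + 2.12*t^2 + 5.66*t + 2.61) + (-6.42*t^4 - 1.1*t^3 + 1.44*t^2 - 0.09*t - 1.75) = 3.9*t^4 - 0.04*t^3 + 3.56*t^2 + 5.57*t + 0.86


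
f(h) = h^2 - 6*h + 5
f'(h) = 2*h - 6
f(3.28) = -3.92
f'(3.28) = 0.56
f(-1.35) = 14.92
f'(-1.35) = -8.70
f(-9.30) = 147.29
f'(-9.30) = -24.60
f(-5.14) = 62.26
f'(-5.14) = -16.28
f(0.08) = 4.53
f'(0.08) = -5.84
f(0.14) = 4.18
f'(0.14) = -5.72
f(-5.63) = 70.48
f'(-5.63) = -17.26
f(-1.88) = 19.81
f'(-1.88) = -9.76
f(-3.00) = 32.00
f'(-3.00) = -12.00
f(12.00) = 77.00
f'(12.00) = 18.00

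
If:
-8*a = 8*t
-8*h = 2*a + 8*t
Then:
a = -t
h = -3*t/4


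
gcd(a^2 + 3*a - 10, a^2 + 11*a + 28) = 1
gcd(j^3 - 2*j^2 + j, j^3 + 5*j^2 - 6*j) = j^2 - j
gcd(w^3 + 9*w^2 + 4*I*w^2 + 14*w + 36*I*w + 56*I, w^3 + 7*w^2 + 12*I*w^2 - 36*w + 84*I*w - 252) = w + 7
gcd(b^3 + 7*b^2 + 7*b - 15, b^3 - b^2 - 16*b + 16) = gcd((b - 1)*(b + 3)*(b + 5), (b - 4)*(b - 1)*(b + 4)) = b - 1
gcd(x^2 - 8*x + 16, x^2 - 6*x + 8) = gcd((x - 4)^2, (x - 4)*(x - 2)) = x - 4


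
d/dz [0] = 0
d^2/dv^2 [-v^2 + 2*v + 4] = -2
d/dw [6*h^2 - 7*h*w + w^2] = -7*h + 2*w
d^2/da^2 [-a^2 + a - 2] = -2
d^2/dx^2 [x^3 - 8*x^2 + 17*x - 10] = 6*x - 16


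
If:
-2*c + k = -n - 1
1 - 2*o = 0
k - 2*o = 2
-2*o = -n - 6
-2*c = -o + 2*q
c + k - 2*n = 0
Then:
No Solution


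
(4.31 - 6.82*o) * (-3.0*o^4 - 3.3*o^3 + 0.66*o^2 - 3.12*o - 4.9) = 20.46*o^5 + 9.576*o^4 - 18.7242*o^3 + 24.123*o^2 + 19.9708*o - 21.119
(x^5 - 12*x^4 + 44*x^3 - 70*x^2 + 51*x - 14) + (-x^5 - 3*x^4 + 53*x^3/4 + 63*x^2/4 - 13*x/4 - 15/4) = -15*x^4 + 229*x^3/4 - 217*x^2/4 + 191*x/4 - 71/4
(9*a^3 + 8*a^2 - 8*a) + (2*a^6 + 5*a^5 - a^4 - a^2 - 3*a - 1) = 2*a^6 + 5*a^5 - a^4 + 9*a^3 + 7*a^2 - 11*a - 1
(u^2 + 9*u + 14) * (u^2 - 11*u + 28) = u^4 - 2*u^3 - 57*u^2 + 98*u + 392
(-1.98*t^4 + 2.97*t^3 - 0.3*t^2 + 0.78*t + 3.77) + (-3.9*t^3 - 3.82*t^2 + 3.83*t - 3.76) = -1.98*t^4 - 0.93*t^3 - 4.12*t^2 + 4.61*t + 0.0100000000000002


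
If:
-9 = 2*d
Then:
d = -9/2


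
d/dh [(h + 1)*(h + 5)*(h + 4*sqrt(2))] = 3*h^2 + 8*sqrt(2)*h + 12*h + 5 + 24*sqrt(2)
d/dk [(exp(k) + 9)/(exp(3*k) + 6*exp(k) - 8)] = (-3*(exp(k) + 9)*(exp(2*k) + 2) + exp(3*k) + 6*exp(k) - 8)*exp(k)/(exp(3*k) + 6*exp(k) - 8)^2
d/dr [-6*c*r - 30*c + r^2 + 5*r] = -6*c + 2*r + 5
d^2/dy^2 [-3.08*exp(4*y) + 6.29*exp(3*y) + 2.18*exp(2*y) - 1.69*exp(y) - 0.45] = (-49.28*exp(3*y) + 56.61*exp(2*y) + 8.72*exp(y) - 1.69)*exp(y)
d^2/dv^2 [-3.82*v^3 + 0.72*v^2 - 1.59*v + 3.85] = 1.44 - 22.92*v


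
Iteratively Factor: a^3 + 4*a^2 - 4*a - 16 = (a - 2)*(a^2 + 6*a + 8) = (a - 2)*(a + 4)*(a + 2)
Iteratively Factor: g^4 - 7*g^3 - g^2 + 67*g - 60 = (g + 3)*(g^3 - 10*g^2 + 29*g - 20) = (g - 1)*(g + 3)*(g^2 - 9*g + 20) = (g - 4)*(g - 1)*(g + 3)*(g - 5)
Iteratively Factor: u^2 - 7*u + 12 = (u - 3)*(u - 4)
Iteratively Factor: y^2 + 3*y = (y + 3)*(y)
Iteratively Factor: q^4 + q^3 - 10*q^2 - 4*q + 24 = (q - 2)*(q^3 + 3*q^2 - 4*q - 12) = (q - 2)*(q + 2)*(q^2 + q - 6) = (q - 2)^2*(q + 2)*(q + 3)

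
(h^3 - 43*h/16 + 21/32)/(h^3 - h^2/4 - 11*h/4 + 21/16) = (4*h - 1)/(2*(2*h - 1))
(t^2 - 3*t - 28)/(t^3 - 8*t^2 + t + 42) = (t + 4)/(t^2 - t - 6)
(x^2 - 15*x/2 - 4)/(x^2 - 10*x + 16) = (x + 1/2)/(x - 2)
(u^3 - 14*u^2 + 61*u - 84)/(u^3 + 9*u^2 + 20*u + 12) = (u^3 - 14*u^2 + 61*u - 84)/(u^3 + 9*u^2 + 20*u + 12)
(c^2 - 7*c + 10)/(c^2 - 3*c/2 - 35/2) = 2*(c - 2)/(2*c + 7)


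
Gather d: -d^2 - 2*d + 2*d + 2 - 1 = 1 - d^2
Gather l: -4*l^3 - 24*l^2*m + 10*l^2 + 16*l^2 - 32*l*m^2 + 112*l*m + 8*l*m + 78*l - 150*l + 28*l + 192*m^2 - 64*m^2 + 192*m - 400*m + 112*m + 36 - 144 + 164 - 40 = -4*l^3 + l^2*(26 - 24*m) + l*(-32*m^2 + 120*m - 44) + 128*m^2 - 96*m + 16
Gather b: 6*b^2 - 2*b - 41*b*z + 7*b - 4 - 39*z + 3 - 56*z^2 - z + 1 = 6*b^2 + b*(5 - 41*z) - 56*z^2 - 40*z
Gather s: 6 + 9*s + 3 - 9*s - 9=0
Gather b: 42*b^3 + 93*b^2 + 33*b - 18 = 42*b^3 + 93*b^2 + 33*b - 18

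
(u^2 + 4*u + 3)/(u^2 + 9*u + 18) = (u + 1)/(u + 6)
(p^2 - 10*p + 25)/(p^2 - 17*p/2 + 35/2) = 2*(p - 5)/(2*p - 7)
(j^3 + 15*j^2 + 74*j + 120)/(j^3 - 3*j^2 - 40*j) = (j^2 + 10*j + 24)/(j*(j - 8))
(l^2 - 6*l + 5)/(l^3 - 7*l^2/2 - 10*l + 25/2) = 2/(2*l + 5)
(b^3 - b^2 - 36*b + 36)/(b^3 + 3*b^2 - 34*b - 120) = (b^2 + 5*b - 6)/(b^2 + 9*b + 20)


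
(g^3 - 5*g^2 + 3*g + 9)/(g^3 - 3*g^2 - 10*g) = (-g^3 + 5*g^2 - 3*g - 9)/(g*(-g^2 + 3*g + 10))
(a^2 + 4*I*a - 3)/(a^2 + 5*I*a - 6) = (a + I)/(a + 2*I)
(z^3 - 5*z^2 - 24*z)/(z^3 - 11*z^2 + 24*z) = (z + 3)/(z - 3)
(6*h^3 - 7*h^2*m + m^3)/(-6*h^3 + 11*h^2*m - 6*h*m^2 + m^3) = (-3*h - m)/(3*h - m)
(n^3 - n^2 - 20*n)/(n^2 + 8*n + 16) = n*(n - 5)/(n + 4)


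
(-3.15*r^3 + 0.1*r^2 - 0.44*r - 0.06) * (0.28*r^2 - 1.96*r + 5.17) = -0.882*r^5 + 6.202*r^4 - 16.6047*r^3 + 1.3626*r^2 - 2.1572*r - 0.3102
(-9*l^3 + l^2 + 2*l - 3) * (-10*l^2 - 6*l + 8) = 90*l^5 + 44*l^4 - 98*l^3 + 26*l^2 + 34*l - 24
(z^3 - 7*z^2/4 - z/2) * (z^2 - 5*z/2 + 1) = z^5 - 17*z^4/4 + 39*z^3/8 - z^2/2 - z/2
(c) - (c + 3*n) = -3*n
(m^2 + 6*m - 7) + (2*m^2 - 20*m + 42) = 3*m^2 - 14*m + 35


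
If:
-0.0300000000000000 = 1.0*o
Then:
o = -0.03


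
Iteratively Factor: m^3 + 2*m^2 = (m)*(m^2 + 2*m) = m^2*(m + 2)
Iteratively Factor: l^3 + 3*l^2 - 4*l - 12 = (l + 3)*(l^2 - 4) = (l + 2)*(l + 3)*(l - 2)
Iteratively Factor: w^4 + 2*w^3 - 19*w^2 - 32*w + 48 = (w + 3)*(w^3 - w^2 - 16*w + 16) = (w - 4)*(w + 3)*(w^2 + 3*w - 4) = (w - 4)*(w + 3)*(w + 4)*(w - 1)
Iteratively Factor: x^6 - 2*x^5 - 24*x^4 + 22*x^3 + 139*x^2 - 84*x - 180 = (x + 3)*(x^5 - 5*x^4 - 9*x^3 + 49*x^2 - 8*x - 60) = (x + 1)*(x + 3)*(x^4 - 6*x^3 - 3*x^2 + 52*x - 60) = (x - 2)*(x + 1)*(x + 3)*(x^3 - 4*x^2 - 11*x + 30) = (x - 2)*(x + 1)*(x + 3)^2*(x^2 - 7*x + 10) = (x - 2)^2*(x + 1)*(x + 3)^2*(x - 5)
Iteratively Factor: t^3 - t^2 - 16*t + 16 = (t + 4)*(t^2 - 5*t + 4) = (t - 4)*(t + 4)*(t - 1)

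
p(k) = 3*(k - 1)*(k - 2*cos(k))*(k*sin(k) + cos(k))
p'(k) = 3*k*(k - 1)*(k - 2*cos(k))*cos(k) + 3*(k - 1)*(k*sin(k) + cos(k))*(2*sin(k) + 1) + 3*(k - 2*cos(k))*(k*sin(k) + cos(k))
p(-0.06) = 6.55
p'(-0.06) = -9.38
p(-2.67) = 3.15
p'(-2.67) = 22.08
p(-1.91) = 15.95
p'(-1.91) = 12.78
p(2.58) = 10.68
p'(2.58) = -32.30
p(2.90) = -7.65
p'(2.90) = -84.07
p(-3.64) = -68.64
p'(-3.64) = 169.90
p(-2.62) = 4.22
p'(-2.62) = 20.67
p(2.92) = -9.37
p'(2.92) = -87.57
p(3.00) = -16.93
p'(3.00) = -101.57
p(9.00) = 726.72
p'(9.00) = -1916.53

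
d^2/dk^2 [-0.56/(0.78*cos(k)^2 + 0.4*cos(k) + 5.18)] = (1.362816*(1 - cos(k)^2)^2 + 0.52416*cos(k)^3 - 8.279488*cos(k)^2 - 2.20864*cos(k) + 2.983232)/(0.78*cos(k)^2 + 0.4*cos(k) + 5.18)^3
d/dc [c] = 1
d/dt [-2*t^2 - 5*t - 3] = -4*t - 5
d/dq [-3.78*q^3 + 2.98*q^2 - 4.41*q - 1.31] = -11.34*q^2 + 5.96*q - 4.41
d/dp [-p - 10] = -1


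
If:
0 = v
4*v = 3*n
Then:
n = 0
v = 0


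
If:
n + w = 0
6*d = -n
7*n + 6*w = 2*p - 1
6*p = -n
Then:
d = 1/8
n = -3/4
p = 1/8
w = 3/4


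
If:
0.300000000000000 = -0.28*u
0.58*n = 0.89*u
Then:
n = -1.64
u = -1.07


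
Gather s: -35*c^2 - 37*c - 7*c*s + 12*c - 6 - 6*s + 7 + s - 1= -35*c^2 - 25*c + s*(-7*c - 5)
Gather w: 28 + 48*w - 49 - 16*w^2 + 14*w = -16*w^2 + 62*w - 21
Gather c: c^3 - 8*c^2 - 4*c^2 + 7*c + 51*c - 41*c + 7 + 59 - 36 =c^3 - 12*c^2 + 17*c + 30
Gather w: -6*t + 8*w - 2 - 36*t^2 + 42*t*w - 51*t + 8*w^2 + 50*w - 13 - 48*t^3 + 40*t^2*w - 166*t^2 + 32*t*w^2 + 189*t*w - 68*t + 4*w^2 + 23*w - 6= -48*t^3 - 202*t^2 - 125*t + w^2*(32*t + 12) + w*(40*t^2 + 231*t + 81) - 21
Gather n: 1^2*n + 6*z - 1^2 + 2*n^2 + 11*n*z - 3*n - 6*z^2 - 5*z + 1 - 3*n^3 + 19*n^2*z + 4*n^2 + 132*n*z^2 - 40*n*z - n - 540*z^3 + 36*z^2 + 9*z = -3*n^3 + n^2*(19*z + 6) + n*(132*z^2 - 29*z - 3) - 540*z^3 + 30*z^2 + 10*z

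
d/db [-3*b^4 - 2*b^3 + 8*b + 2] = -12*b^3 - 6*b^2 + 8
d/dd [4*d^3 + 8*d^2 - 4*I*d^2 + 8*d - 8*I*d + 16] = 12*d^2 + 8*d*(2 - I) + 8 - 8*I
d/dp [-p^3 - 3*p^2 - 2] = 3*p*(-p - 2)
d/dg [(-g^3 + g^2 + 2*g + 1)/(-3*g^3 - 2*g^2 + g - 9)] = (5*g^4 + 10*g^3 + 41*g^2 - 14*g - 19)/(9*g^6 + 12*g^5 - 2*g^4 + 50*g^3 + 37*g^2 - 18*g + 81)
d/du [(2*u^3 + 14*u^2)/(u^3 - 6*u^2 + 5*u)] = 2*(-13*u^2 + 10*u + 35)/(u^4 - 12*u^3 + 46*u^2 - 60*u + 25)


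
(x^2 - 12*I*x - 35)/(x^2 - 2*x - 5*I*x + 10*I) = (x - 7*I)/(x - 2)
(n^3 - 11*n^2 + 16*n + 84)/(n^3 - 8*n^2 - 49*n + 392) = (n^2 - 4*n - 12)/(n^2 - n - 56)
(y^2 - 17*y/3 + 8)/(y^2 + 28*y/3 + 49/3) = (3*y^2 - 17*y + 24)/(3*y^2 + 28*y + 49)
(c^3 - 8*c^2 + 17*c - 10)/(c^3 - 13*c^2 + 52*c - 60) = (c - 1)/(c - 6)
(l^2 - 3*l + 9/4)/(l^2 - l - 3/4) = (2*l - 3)/(2*l + 1)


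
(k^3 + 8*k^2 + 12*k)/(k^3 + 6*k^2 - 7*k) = (k^2 + 8*k + 12)/(k^2 + 6*k - 7)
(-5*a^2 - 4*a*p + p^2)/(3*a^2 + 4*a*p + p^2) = (-5*a + p)/(3*a + p)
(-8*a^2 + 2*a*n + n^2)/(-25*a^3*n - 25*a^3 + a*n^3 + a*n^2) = (8*a^2 - 2*a*n - n^2)/(a*(25*a^2*n + 25*a^2 - n^3 - n^2))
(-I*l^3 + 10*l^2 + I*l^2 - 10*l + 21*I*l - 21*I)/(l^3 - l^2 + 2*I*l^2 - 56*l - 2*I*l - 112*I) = (-I*l^3 + l^2*(10 + I) + l*(-10 + 21*I) - 21*I)/(l^3 + l^2*(-1 + 2*I) - 2*l*(28 + I) - 112*I)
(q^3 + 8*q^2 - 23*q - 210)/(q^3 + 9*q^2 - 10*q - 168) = (q - 5)/(q - 4)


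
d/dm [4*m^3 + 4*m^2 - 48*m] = 12*m^2 + 8*m - 48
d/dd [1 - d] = -1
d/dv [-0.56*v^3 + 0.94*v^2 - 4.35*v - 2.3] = -1.68*v^2 + 1.88*v - 4.35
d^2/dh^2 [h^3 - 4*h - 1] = 6*h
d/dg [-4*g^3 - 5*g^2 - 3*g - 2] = -12*g^2 - 10*g - 3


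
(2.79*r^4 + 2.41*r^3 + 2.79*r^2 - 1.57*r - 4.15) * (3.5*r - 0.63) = 9.765*r^5 + 6.6773*r^4 + 8.2467*r^3 - 7.2527*r^2 - 13.5359*r + 2.6145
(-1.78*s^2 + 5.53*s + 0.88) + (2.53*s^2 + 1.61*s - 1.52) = 0.75*s^2 + 7.14*s - 0.64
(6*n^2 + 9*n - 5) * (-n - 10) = -6*n^3 - 69*n^2 - 85*n + 50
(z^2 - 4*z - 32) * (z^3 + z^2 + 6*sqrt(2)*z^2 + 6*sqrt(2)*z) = z^5 - 3*z^4 + 6*sqrt(2)*z^4 - 36*z^3 - 18*sqrt(2)*z^3 - 216*sqrt(2)*z^2 - 32*z^2 - 192*sqrt(2)*z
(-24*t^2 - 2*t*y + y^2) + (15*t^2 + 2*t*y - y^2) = -9*t^2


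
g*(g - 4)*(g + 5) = g^3 + g^2 - 20*g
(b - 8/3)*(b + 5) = b^2 + 7*b/3 - 40/3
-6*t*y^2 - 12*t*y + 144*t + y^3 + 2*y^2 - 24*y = (-6*t + y)*(y - 4)*(y + 6)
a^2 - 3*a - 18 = (a - 6)*(a + 3)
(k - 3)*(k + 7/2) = k^2 + k/2 - 21/2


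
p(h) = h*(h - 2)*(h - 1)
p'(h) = h*(h - 2) + h*(h - 1) + (h - 2)*(h - 1)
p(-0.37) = -1.20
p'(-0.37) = 4.63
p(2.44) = 1.55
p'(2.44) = 5.22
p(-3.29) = -74.66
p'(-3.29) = 54.21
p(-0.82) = -4.21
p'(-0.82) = 8.94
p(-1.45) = -12.26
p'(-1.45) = 17.01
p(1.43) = -0.35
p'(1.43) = -0.45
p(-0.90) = -4.96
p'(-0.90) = 9.83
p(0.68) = 0.29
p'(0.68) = -0.69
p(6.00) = 120.00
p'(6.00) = 74.00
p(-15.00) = -4080.00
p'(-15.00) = 767.00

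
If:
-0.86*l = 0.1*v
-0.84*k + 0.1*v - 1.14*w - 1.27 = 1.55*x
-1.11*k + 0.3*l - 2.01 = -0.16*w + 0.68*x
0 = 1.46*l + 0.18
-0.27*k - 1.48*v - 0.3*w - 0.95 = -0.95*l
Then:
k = -5.49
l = -0.12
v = 1.06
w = -3.84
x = 5.05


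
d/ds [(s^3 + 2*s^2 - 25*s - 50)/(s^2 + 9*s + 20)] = (s^2 + 8*s - 2)/(s^2 + 8*s + 16)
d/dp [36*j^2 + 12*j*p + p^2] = 12*j + 2*p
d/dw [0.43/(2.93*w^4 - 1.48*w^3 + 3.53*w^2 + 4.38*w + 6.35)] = (-5.0396*w^3 + 1.9092*w^2 - 3.0358*w - 1.8834)/(2.93*w^4 - 1.48*w^3 + 3.53*w^2 + 4.38*w + 6.35)^2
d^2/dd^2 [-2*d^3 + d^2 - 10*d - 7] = 2 - 12*d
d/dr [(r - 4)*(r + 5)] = 2*r + 1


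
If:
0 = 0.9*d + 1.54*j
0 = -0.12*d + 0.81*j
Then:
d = 0.00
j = 0.00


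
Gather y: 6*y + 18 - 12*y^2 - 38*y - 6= -12*y^2 - 32*y + 12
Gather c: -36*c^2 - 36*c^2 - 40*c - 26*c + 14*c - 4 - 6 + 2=-72*c^2 - 52*c - 8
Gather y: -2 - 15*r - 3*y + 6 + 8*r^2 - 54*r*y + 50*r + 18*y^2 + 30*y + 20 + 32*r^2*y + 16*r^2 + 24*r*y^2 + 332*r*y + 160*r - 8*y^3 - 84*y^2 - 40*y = 24*r^2 + 195*r - 8*y^3 + y^2*(24*r - 66) + y*(32*r^2 + 278*r - 13) + 24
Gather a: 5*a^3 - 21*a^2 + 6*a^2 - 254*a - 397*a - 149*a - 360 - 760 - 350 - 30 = 5*a^3 - 15*a^2 - 800*a - 1500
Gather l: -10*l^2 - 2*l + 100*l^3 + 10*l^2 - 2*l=100*l^3 - 4*l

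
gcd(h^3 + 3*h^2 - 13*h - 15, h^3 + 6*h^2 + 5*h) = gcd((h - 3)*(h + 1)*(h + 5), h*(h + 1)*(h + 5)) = h^2 + 6*h + 5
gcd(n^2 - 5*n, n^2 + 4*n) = n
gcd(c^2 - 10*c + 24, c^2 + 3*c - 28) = c - 4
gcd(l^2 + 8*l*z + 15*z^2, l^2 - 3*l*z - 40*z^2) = l + 5*z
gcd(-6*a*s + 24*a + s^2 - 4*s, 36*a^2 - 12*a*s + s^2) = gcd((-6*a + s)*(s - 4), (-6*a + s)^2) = -6*a + s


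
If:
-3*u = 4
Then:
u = -4/3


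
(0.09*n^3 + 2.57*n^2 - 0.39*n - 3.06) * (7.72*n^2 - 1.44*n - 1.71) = 0.6948*n^5 + 19.7108*n^4 - 6.8655*n^3 - 27.4563*n^2 + 5.0733*n + 5.2326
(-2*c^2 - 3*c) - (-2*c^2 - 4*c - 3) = c + 3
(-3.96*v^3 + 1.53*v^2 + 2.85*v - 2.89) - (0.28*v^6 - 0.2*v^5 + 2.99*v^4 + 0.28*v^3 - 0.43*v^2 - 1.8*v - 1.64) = -0.28*v^6 + 0.2*v^5 - 2.99*v^4 - 4.24*v^3 + 1.96*v^2 + 4.65*v - 1.25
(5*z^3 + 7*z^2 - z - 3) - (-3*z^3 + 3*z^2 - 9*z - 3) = 8*z^3 + 4*z^2 + 8*z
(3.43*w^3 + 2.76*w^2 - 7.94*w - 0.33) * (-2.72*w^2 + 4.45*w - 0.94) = -9.3296*w^5 + 7.7563*w^4 + 30.6546*w^3 - 37.0298*w^2 + 5.9951*w + 0.3102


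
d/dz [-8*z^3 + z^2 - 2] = 2*z*(1 - 12*z)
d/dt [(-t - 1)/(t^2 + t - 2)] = (-t^2 - t + (t + 1)*(2*t + 1) + 2)/(t^2 + t - 2)^2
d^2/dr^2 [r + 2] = 0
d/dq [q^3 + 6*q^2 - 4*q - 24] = 3*q^2 + 12*q - 4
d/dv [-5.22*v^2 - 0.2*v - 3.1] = -10.44*v - 0.2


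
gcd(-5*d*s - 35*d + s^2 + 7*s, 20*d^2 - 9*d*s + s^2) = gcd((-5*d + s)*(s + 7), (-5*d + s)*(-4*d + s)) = -5*d + s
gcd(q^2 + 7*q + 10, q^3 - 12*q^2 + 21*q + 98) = q + 2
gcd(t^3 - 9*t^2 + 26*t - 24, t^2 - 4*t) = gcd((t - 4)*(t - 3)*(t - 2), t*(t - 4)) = t - 4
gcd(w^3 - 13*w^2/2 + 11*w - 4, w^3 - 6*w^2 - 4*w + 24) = w - 2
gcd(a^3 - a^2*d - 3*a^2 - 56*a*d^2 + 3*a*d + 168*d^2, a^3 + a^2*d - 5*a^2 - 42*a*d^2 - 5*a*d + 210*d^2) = a + 7*d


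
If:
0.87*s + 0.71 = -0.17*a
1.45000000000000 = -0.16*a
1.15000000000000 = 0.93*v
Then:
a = -9.06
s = 0.95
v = 1.24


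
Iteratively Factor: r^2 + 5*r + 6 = (r + 2)*(r + 3)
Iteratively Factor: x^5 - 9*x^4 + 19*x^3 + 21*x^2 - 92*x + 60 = (x - 2)*(x^4 - 7*x^3 + 5*x^2 + 31*x - 30) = (x - 3)*(x - 2)*(x^3 - 4*x^2 - 7*x + 10) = (x - 3)*(x - 2)*(x + 2)*(x^2 - 6*x + 5) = (x - 5)*(x - 3)*(x - 2)*(x + 2)*(x - 1)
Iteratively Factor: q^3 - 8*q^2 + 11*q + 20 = (q + 1)*(q^2 - 9*q + 20) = (q - 5)*(q + 1)*(q - 4)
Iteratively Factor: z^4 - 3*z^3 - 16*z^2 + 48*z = (z - 4)*(z^3 + z^2 - 12*z) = (z - 4)*(z - 3)*(z^2 + 4*z) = z*(z - 4)*(z - 3)*(z + 4)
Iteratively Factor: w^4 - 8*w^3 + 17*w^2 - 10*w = (w - 2)*(w^3 - 6*w^2 + 5*w) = w*(w - 2)*(w^2 - 6*w + 5) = w*(w - 2)*(w - 1)*(w - 5)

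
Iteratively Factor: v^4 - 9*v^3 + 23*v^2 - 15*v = (v - 1)*(v^3 - 8*v^2 + 15*v) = v*(v - 1)*(v^2 - 8*v + 15) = v*(v - 3)*(v - 1)*(v - 5)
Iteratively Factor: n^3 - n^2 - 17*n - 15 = (n + 3)*(n^2 - 4*n - 5) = (n + 1)*(n + 3)*(n - 5)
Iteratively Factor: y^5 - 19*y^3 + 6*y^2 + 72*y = (y + 4)*(y^4 - 4*y^3 - 3*y^2 + 18*y) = (y - 3)*(y + 4)*(y^3 - y^2 - 6*y) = y*(y - 3)*(y + 4)*(y^2 - y - 6) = y*(y - 3)*(y + 2)*(y + 4)*(y - 3)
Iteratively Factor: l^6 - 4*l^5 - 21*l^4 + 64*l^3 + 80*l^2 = (l + 1)*(l^5 - 5*l^4 - 16*l^3 + 80*l^2) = (l - 4)*(l + 1)*(l^4 - l^3 - 20*l^2) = l*(l - 4)*(l + 1)*(l^3 - l^2 - 20*l) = l^2*(l - 4)*(l + 1)*(l^2 - l - 20) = l^2*(l - 5)*(l - 4)*(l + 1)*(l + 4)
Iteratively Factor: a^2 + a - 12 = (a - 3)*(a + 4)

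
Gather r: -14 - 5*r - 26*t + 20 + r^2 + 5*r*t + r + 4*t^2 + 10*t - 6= r^2 + r*(5*t - 4) + 4*t^2 - 16*t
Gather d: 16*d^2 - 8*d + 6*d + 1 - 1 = 16*d^2 - 2*d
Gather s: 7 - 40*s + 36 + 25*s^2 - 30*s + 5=25*s^2 - 70*s + 48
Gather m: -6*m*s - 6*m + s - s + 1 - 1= m*(-6*s - 6)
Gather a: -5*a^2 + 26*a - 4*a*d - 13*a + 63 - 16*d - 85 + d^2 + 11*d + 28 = -5*a^2 + a*(13 - 4*d) + d^2 - 5*d + 6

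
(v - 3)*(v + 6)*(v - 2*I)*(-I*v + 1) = -I*v^4 - v^3 - 3*I*v^3 - 3*v^2 + 16*I*v^2 + 18*v - 6*I*v + 36*I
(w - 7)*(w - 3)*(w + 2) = w^3 - 8*w^2 + w + 42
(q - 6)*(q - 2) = q^2 - 8*q + 12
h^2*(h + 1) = h^3 + h^2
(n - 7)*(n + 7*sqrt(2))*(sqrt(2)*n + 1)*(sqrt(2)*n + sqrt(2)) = 2*n^4 - 12*n^3 + 15*sqrt(2)*n^3 - 90*sqrt(2)*n^2 - 105*sqrt(2)*n - 84*n - 98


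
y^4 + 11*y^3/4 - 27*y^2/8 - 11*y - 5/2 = (y - 2)*(y + 1/4)*(y + 2)*(y + 5/2)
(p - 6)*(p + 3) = p^2 - 3*p - 18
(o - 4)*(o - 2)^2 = o^3 - 8*o^2 + 20*o - 16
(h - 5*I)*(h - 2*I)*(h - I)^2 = h^4 - 9*I*h^3 - 25*h^2 + 27*I*h + 10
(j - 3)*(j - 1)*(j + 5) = j^3 + j^2 - 17*j + 15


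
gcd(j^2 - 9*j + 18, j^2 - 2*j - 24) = j - 6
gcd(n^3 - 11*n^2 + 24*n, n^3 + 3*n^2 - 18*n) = n^2 - 3*n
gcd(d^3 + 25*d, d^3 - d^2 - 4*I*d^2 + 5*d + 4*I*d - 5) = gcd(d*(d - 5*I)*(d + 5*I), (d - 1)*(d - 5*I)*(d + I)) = d - 5*I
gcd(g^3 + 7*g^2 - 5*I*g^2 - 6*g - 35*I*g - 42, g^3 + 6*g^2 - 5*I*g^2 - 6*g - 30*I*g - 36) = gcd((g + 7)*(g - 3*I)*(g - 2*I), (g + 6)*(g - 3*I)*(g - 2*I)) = g^2 - 5*I*g - 6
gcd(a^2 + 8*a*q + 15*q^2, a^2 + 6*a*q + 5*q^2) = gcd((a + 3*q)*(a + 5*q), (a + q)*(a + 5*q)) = a + 5*q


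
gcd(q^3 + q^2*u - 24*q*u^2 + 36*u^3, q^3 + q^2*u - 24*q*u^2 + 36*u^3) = q^3 + q^2*u - 24*q*u^2 + 36*u^3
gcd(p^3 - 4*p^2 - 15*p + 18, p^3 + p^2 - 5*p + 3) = p^2 + 2*p - 3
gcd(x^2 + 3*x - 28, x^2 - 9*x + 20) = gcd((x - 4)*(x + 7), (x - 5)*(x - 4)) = x - 4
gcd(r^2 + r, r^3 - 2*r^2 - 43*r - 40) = r + 1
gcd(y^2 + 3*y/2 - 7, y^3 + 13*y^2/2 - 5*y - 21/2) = 1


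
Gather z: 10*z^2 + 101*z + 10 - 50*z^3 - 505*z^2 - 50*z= -50*z^3 - 495*z^2 + 51*z + 10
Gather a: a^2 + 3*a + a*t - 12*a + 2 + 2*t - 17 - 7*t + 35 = a^2 + a*(t - 9) - 5*t + 20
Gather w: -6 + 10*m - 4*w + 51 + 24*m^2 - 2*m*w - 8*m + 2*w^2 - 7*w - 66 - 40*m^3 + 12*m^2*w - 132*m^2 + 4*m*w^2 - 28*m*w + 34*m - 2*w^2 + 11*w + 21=-40*m^3 - 108*m^2 + 4*m*w^2 + 36*m + w*(12*m^2 - 30*m)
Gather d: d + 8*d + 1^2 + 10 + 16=9*d + 27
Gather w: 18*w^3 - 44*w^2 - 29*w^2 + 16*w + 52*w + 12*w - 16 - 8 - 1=18*w^3 - 73*w^2 + 80*w - 25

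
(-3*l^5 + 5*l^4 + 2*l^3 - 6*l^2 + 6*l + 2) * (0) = 0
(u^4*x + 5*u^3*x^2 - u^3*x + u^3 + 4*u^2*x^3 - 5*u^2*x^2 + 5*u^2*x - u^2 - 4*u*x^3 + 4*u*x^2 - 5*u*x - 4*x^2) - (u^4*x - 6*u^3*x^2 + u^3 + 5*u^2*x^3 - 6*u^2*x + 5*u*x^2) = 11*u^3*x^2 - u^3*x - u^2*x^3 - 5*u^2*x^2 + 11*u^2*x - u^2 - 4*u*x^3 - u*x^2 - 5*u*x - 4*x^2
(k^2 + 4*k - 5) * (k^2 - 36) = k^4 + 4*k^3 - 41*k^2 - 144*k + 180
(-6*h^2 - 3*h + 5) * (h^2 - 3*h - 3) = -6*h^4 + 15*h^3 + 32*h^2 - 6*h - 15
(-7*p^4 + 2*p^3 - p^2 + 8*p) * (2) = -14*p^4 + 4*p^3 - 2*p^2 + 16*p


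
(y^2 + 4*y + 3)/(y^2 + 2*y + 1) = (y + 3)/(y + 1)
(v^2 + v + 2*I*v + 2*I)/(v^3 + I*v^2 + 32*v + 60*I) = (v + 1)/(v^2 - I*v + 30)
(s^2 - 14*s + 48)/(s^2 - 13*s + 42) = (s - 8)/(s - 7)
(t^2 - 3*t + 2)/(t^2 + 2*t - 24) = (t^2 - 3*t + 2)/(t^2 + 2*t - 24)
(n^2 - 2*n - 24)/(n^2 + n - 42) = (n + 4)/(n + 7)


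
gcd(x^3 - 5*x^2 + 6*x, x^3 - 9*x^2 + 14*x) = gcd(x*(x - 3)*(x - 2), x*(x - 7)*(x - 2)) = x^2 - 2*x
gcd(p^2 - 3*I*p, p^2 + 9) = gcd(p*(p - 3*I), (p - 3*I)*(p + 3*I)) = p - 3*I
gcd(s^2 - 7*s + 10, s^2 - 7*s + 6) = 1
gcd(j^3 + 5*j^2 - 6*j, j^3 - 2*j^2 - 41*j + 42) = j^2 + 5*j - 6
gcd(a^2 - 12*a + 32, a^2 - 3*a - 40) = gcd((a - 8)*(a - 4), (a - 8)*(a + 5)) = a - 8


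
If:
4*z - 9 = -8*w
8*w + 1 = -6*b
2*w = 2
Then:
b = -3/2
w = 1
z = 1/4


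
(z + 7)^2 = z^2 + 14*z + 49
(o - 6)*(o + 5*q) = o^2 + 5*o*q - 6*o - 30*q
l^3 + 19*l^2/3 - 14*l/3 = l*(l - 2/3)*(l + 7)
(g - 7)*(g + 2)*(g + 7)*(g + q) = g^4 + g^3*q + 2*g^3 + 2*g^2*q - 49*g^2 - 49*g*q - 98*g - 98*q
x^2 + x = x*(x + 1)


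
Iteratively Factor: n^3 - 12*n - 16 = (n + 2)*(n^2 - 2*n - 8) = (n - 4)*(n + 2)*(n + 2)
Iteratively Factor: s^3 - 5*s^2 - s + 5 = (s - 5)*(s^2 - 1) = (s - 5)*(s - 1)*(s + 1)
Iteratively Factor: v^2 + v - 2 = (v + 2)*(v - 1)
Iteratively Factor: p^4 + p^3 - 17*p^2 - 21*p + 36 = (p + 3)*(p^3 - 2*p^2 - 11*p + 12) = (p + 3)^2*(p^2 - 5*p + 4) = (p - 1)*(p + 3)^2*(p - 4)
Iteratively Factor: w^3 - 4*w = (w)*(w^2 - 4) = w*(w + 2)*(w - 2)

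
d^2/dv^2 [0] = 0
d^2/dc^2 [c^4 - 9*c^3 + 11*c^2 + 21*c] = 12*c^2 - 54*c + 22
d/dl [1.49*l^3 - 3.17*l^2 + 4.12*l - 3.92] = 4.47*l^2 - 6.34*l + 4.12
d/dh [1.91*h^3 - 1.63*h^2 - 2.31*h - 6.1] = 5.73*h^2 - 3.26*h - 2.31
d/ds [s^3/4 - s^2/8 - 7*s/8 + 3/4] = 3*s^2/4 - s/4 - 7/8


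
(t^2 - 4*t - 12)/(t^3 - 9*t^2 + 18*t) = (t + 2)/(t*(t - 3))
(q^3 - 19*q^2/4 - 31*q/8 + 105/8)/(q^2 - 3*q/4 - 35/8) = (2*q^2 - 13*q + 15)/(2*q - 5)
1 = 1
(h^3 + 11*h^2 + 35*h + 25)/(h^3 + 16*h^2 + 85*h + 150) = (h + 1)/(h + 6)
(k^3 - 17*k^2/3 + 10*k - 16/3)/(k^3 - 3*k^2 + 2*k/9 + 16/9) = 3*(k - 2)/(3*k + 2)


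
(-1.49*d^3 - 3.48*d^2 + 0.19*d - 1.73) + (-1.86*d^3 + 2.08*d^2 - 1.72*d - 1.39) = -3.35*d^3 - 1.4*d^2 - 1.53*d - 3.12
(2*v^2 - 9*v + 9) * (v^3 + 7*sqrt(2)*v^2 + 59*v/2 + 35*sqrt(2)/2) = 2*v^5 - 9*v^4 + 14*sqrt(2)*v^4 - 63*sqrt(2)*v^3 + 68*v^3 - 531*v^2/2 + 98*sqrt(2)*v^2 - 315*sqrt(2)*v/2 + 531*v/2 + 315*sqrt(2)/2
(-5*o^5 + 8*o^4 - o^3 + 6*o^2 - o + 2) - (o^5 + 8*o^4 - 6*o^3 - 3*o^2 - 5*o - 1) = -6*o^5 + 5*o^3 + 9*o^2 + 4*o + 3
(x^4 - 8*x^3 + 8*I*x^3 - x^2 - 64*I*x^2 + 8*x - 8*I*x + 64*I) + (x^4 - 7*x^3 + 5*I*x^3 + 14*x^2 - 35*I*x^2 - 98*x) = 2*x^4 - 15*x^3 + 13*I*x^3 + 13*x^2 - 99*I*x^2 - 90*x - 8*I*x + 64*I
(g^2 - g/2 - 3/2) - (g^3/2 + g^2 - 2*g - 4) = -g^3/2 + 3*g/2 + 5/2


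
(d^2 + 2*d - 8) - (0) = d^2 + 2*d - 8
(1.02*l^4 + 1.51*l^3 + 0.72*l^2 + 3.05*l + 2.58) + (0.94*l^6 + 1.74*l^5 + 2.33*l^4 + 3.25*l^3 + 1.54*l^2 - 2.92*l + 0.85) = 0.94*l^6 + 1.74*l^5 + 3.35*l^4 + 4.76*l^3 + 2.26*l^2 + 0.13*l + 3.43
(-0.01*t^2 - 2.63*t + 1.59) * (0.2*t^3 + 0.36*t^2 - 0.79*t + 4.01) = -0.002*t^5 - 0.5296*t^4 - 0.6209*t^3 + 2.61*t^2 - 11.8024*t + 6.3759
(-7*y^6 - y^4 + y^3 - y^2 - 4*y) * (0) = 0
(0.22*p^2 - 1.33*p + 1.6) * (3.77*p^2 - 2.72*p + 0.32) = 0.8294*p^4 - 5.6125*p^3 + 9.72*p^2 - 4.7776*p + 0.512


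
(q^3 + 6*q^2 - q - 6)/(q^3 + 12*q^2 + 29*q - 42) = (q + 1)/(q + 7)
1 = 1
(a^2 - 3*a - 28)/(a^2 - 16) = (a - 7)/(a - 4)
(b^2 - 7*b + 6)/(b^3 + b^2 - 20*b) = (b^2 - 7*b + 6)/(b*(b^2 + b - 20))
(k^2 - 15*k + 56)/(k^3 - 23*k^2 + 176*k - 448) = 1/(k - 8)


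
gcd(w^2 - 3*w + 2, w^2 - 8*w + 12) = w - 2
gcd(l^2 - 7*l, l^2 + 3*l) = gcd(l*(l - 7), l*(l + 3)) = l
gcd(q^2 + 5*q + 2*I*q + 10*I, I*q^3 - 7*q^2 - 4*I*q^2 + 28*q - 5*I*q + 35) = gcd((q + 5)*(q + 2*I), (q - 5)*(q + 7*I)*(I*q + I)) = 1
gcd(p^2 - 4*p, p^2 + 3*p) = p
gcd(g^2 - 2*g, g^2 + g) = g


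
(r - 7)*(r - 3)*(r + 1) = r^3 - 9*r^2 + 11*r + 21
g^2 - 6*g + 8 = (g - 4)*(g - 2)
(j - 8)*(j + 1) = j^2 - 7*j - 8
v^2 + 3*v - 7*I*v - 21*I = (v + 3)*(v - 7*I)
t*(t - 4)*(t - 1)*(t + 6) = t^4 + t^3 - 26*t^2 + 24*t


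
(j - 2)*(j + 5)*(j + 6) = j^3 + 9*j^2 + 8*j - 60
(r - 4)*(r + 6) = r^2 + 2*r - 24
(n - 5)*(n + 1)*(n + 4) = n^3 - 21*n - 20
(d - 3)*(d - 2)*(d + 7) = d^3 + 2*d^2 - 29*d + 42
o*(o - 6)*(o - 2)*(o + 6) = o^4 - 2*o^3 - 36*o^2 + 72*o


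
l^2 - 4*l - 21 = (l - 7)*(l + 3)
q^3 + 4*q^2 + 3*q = q*(q + 1)*(q + 3)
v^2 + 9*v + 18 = (v + 3)*(v + 6)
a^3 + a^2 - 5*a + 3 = (a - 1)^2*(a + 3)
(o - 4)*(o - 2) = o^2 - 6*o + 8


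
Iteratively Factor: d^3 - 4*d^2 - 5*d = (d)*(d^2 - 4*d - 5) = d*(d - 5)*(d + 1)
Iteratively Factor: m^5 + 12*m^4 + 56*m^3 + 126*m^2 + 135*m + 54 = (m + 2)*(m^4 + 10*m^3 + 36*m^2 + 54*m + 27) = (m + 2)*(m + 3)*(m^3 + 7*m^2 + 15*m + 9) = (m + 1)*(m + 2)*(m + 3)*(m^2 + 6*m + 9) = (m + 1)*(m + 2)*(m + 3)^2*(m + 3)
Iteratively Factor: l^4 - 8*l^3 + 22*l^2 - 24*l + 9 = (l - 3)*(l^3 - 5*l^2 + 7*l - 3) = (l - 3)*(l - 1)*(l^2 - 4*l + 3) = (l - 3)^2*(l - 1)*(l - 1)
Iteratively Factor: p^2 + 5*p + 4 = (p + 1)*(p + 4)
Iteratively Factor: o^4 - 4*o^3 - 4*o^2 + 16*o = (o - 4)*(o^3 - 4*o) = (o - 4)*(o + 2)*(o^2 - 2*o) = (o - 4)*(o - 2)*(o + 2)*(o)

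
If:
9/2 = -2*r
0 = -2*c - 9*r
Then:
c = 81/8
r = -9/4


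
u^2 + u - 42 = (u - 6)*(u + 7)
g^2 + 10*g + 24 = (g + 4)*(g + 6)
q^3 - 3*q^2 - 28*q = q*(q - 7)*(q + 4)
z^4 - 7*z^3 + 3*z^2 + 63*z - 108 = (z - 4)*(z - 3)^2*(z + 3)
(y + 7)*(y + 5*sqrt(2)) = y^2 + 7*y + 5*sqrt(2)*y + 35*sqrt(2)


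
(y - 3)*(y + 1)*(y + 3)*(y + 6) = y^4 + 7*y^3 - 3*y^2 - 63*y - 54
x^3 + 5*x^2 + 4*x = x*(x + 1)*(x + 4)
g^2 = g^2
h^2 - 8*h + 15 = (h - 5)*(h - 3)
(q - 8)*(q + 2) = q^2 - 6*q - 16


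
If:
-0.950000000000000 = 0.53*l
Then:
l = -1.79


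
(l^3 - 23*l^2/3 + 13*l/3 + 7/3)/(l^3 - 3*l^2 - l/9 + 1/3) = 3*(l^2 - 8*l + 7)/(3*l^2 - 10*l + 3)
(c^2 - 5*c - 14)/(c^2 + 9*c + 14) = (c - 7)/(c + 7)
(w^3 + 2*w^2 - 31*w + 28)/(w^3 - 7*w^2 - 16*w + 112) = (w^2 + 6*w - 7)/(w^2 - 3*w - 28)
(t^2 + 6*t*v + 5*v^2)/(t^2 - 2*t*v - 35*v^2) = (t + v)/(t - 7*v)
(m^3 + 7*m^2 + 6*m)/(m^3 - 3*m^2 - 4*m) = (m + 6)/(m - 4)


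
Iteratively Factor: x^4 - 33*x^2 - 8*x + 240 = (x - 3)*(x^3 + 3*x^2 - 24*x - 80) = (x - 5)*(x - 3)*(x^2 + 8*x + 16) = (x - 5)*(x - 3)*(x + 4)*(x + 4)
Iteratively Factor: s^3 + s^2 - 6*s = (s - 2)*(s^2 + 3*s) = (s - 2)*(s + 3)*(s)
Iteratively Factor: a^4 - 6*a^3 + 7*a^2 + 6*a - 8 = (a + 1)*(a^3 - 7*a^2 + 14*a - 8) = (a - 1)*(a + 1)*(a^2 - 6*a + 8) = (a - 4)*(a - 1)*(a + 1)*(a - 2)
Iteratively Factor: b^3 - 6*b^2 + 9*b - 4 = (b - 1)*(b^2 - 5*b + 4) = (b - 1)^2*(b - 4)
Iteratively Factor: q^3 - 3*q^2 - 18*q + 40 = (q + 4)*(q^2 - 7*q + 10) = (q - 2)*(q + 4)*(q - 5)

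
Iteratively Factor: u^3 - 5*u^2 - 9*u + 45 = (u - 5)*(u^2 - 9) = (u - 5)*(u - 3)*(u + 3)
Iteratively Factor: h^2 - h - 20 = (h + 4)*(h - 5)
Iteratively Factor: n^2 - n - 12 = (n + 3)*(n - 4)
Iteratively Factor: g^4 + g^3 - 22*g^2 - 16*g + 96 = (g - 4)*(g^3 + 5*g^2 - 2*g - 24) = (g - 4)*(g + 4)*(g^2 + g - 6) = (g - 4)*(g + 3)*(g + 4)*(g - 2)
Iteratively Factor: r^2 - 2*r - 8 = (r + 2)*(r - 4)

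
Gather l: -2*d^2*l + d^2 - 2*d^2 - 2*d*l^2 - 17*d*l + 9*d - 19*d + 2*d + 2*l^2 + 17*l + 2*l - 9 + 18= -d^2 - 8*d + l^2*(2 - 2*d) + l*(-2*d^2 - 17*d + 19) + 9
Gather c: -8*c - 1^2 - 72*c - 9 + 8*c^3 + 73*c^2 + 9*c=8*c^3 + 73*c^2 - 71*c - 10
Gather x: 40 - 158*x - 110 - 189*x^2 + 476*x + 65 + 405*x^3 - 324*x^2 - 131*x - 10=405*x^3 - 513*x^2 + 187*x - 15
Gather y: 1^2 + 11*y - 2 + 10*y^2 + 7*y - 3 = 10*y^2 + 18*y - 4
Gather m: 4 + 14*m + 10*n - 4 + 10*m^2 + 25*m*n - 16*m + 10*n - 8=10*m^2 + m*(25*n - 2) + 20*n - 8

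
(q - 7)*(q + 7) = q^2 - 49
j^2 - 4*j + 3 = (j - 3)*(j - 1)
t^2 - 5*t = t*(t - 5)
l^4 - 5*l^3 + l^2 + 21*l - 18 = (l - 3)^2*(l - 1)*(l + 2)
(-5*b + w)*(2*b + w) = -10*b^2 - 3*b*w + w^2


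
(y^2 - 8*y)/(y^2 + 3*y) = (y - 8)/(y + 3)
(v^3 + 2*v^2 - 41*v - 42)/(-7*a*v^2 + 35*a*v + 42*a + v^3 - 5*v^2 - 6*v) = (v + 7)/(-7*a + v)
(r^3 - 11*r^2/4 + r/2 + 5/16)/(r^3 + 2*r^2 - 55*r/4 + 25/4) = (r + 1/4)/(r + 5)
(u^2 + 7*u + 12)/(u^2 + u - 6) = (u + 4)/(u - 2)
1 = 1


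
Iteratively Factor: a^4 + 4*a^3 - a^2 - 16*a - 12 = (a + 2)*(a^3 + 2*a^2 - 5*a - 6) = (a - 2)*(a + 2)*(a^2 + 4*a + 3) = (a - 2)*(a + 2)*(a + 3)*(a + 1)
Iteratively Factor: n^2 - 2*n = (n)*(n - 2)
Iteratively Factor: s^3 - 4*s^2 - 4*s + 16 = (s + 2)*(s^2 - 6*s + 8) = (s - 4)*(s + 2)*(s - 2)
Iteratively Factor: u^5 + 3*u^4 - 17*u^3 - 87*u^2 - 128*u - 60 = (u - 5)*(u^4 + 8*u^3 + 23*u^2 + 28*u + 12) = (u - 5)*(u + 2)*(u^3 + 6*u^2 + 11*u + 6) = (u - 5)*(u + 2)*(u + 3)*(u^2 + 3*u + 2) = (u - 5)*(u + 2)^2*(u + 3)*(u + 1)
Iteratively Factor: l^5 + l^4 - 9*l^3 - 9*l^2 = (l - 3)*(l^4 + 4*l^3 + 3*l^2) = l*(l - 3)*(l^3 + 4*l^2 + 3*l) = l^2*(l - 3)*(l^2 + 4*l + 3) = l^2*(l - 3)*(l + 3)*(l + 1)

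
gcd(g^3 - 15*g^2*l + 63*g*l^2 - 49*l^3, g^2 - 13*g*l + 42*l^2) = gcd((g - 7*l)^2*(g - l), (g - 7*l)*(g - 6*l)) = g - 7*l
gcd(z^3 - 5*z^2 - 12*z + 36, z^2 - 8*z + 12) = z^2 - 8*z + 12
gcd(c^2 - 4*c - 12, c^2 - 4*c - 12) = c^2 - 4*c - 12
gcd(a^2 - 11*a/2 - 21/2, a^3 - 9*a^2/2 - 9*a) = a + 3/2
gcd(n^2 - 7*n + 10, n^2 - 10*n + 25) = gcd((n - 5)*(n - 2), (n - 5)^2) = n - 5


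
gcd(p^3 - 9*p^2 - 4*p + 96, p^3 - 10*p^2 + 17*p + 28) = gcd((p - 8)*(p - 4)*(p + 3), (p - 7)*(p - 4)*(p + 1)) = p - 4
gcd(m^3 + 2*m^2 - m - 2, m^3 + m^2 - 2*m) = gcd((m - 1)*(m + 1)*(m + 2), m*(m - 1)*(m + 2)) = m^2 + m - 2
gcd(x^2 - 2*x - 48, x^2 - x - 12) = 1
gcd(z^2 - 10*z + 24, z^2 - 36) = z - 6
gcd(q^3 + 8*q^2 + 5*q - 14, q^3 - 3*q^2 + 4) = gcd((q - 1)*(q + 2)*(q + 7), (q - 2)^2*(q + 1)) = 1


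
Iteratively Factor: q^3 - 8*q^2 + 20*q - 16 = (q - 2)*(q^2 - 6*q + 8) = (q - 4)*(q - 2)*(q - 2)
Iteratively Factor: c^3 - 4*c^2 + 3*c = (c)*(c^2 - 4*c + 3) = c*(c - 3)*(c - 1)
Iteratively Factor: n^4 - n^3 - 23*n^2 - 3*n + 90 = (n + 3)*(n^3 - 4*n^2 - 11*n + 30) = (n - 5)*(n + 3)*(n^2 + n - 6) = (n - 5)*(n - 2)*(n + 3)*(n + 3)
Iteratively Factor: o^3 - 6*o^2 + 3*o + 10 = (o - 5)*(o^2 - o - 2) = (o - 5)*(o + 1)*(o - 2)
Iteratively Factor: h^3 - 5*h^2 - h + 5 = (h + 1)*(h^2 - 6*h + 5) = (h - 5)*(h + 1)*(h - 1)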